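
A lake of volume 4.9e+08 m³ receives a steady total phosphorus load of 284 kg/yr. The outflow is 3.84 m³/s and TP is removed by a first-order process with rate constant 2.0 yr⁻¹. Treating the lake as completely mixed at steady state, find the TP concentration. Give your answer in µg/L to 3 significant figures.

0.258 µg/L

Outflow Q = 3.84 m³/s × 3.156e+07 s/yr = 1.212e+08 m³/yr.
Steady-state CSTR mass balance: W = Q·C + k·V·C, so C = W/(Q + kV).
Q + kV = 1.212e+08 + 2.0·4.9e+08 = 1.101e+09 m³/yr.
C = 284/1.101e+09 = 2.579e-07 kg/m³ = 0.0002579 mg/L = 0.2579 µg/L.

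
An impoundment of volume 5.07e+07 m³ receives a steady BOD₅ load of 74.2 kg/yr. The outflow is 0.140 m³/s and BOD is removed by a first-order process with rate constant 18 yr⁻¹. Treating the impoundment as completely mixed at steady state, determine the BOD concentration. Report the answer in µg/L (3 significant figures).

0.0809 µg/L

Outflow Q = 0.140 m³/s × 3.156e+07 s/yr = 4.418e+06 m³/yr.
Steady-state CSTR mass balance: W = Q·C + k·V·C, so C = W/(Q + kV).
Q + kV = 4.418e+06 + 18·5.07e+07 = 9.17e+08 m³/yr.
C = 74.2/9.17e+08 = 8.091e-08 kg/m³ = 8.091e-05 mg/L = 0.08091 µg/L.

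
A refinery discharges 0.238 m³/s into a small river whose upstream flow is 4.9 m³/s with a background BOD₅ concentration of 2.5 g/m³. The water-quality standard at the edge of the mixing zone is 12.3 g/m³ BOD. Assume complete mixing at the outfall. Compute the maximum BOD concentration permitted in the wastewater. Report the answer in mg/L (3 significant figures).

214 mg/L

Mass balance: 12.3·5.138 = 0.238·Cₑ + 4.9·2.5.
Cₑ = (63.2 − 12.25) / 0.238 = 214.1 mg/L.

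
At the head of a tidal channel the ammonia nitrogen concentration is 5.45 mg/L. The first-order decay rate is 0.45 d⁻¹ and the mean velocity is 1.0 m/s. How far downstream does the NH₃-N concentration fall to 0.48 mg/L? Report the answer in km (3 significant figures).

466 km

From C = C₀·e^(−kt), t = ln(C₀/C)/k = ln(5.45/0.48)/0.45 = 2.43/0.45 = 5.399 d.
Distance = v·t = 1.0 m/s × 4.665e+05 s = 4.665e+05 m = 466.5 km.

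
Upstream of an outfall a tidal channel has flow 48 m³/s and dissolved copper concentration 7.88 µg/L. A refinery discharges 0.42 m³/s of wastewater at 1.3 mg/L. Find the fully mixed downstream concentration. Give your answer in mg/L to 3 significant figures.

0.0191 mg/L

7.88 µg/L = 0.00788 mg/L.
By mass balance at complete mixing, C = (0.42·1.3 + 48·0.00788) / (0.42 + 48) = 0.9242/48.42 = 0.01909 mg/L.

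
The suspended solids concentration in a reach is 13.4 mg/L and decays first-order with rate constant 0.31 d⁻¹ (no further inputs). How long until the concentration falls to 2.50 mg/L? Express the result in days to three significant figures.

t = ln(C₀/C)/k = ln(13.4/2.50)/0.31 = 1.679/0.31 = 5.416 d.

5.42 d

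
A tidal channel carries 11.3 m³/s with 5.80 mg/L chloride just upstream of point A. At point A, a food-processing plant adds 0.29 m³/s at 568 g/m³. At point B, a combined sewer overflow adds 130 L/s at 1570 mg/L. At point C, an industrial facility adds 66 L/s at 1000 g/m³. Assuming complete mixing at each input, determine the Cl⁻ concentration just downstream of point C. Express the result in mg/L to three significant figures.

After input A: C = (11.3·5.8 + 0.29·568) / 11.59 = 19.87 mg/L.
130 L/s = 0.13 m³/s.
After input B: C = (11.59·19.87 + 0.13·1570) / 11.72 = 37.06 mg/L.
66 L/s = 0.066 m³/s.
After input C: C = (11.72·37.06 + 0.066·1000) / 11.79 = 42.45 mg/L.

42.5 mg/L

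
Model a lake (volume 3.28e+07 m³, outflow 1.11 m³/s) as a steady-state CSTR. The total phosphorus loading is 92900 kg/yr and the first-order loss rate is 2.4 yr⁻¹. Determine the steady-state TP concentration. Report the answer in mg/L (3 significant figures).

Outflow Q = 1.11 m³/s × 3.156e+07 s/yr = 3.503e+07 m³/yr.
Steady-state CSTR mass balance: W = Q·C + k·V·C, so C = W/(Q + kV).
Q + kV = 3.503e+07 + 2.4·3.28e+07 = 1.137e+08 m³/yr.
C = 92900/1.137e+08 = 0.0008167 kg/m³ = 0.8167 mg/L.

0.817 mg/L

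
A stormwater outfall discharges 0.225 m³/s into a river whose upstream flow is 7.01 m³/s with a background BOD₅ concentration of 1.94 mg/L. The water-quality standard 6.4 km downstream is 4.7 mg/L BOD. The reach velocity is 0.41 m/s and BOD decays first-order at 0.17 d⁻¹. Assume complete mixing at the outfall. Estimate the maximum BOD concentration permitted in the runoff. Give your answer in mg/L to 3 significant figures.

Travel time to the compliance point: t = 6400/0.41 = 1.561e+04 s = 0.1807 d; decay factor exp(−0.17·0.1807) = 0.9698.
So the concentration just after mixing may be at most 4.7/0.9698 = 4.847 mg/L.
Mass balance: 4.847·7.235 = 0.225·Cₑ + 7.01·1.94.
Cₑ = (35.07 − 13.6) / 0.225 = 95.4 mg/L.

95.4 mg/L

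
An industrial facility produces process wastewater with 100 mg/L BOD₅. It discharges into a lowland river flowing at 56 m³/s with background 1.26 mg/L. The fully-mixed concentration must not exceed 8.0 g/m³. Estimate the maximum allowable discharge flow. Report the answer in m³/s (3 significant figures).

Mass balance at complete mixing: C_std·(Q_w + Q_r) = Q_w·C_e + Q_r·C_b.
Rearranging, Q_w = Q_r·(C_std − C_b)/(C_e − C_std) = 56·(8 − 1.26) / (100 − 8) = 4.103 m³/s.

4.10 m³/s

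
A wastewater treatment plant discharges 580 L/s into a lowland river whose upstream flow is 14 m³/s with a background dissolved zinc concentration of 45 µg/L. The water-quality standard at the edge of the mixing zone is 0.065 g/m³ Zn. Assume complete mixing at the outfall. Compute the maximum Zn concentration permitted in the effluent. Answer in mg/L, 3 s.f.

0.548 mg/L

580 L/s = 0.58 m³/s.
45 µg/L = 0.045 mg/L.
Mass balance: 0.065·14.58 = 0.58·Cₑ + 14·0.045.
Cₑ = (0.9477 − 0.63) / 0.58 = 0.5478 mg/L.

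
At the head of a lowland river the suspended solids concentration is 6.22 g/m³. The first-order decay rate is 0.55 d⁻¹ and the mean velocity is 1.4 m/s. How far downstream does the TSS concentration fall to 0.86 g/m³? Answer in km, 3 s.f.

435 km

From C = C₀·e^(−kt), t = ln(C₀/C)/k = ln(6.22/0.86)/0.55 = 1.979/0.55 = 3.597 d.
Distance = v·t = 1.4 m/s × 3.108e+05 s = 4.351e+05 m = 435.1 km.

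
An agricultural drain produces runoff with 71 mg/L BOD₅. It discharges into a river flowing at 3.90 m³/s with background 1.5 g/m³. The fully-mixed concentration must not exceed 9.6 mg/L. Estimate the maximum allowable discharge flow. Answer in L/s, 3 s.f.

Mass balance at complete mixing: C_std·(Q_w + Q_r) = Q_w·C_e + Q_r·C_b.
Rearranging, Q_w = Q_r·(C_std − C_b)/(C_e − C_std) = 3.90·(9.6 − 1.5) / (71 − 9.6) = 0.5145 m³/s.
= 514.5 L/s.

514 L/s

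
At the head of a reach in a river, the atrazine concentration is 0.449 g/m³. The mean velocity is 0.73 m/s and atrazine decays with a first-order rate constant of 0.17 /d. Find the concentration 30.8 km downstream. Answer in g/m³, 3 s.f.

Travel time t = 30.8 km / 0.73 m/s = 3.08e+04/0.73 = 4.219e+04 s = 0.4883 d.
First-order decay: C = 0.449·exp(−0.17·0.4883) = 0.449·0.9203 = 0.4132 g/m³.

0.413 g/m³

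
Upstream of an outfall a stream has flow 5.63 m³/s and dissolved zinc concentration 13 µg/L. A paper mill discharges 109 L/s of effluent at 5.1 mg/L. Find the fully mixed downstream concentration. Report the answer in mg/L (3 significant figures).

0.110 mg/L

109 L/s = 0.109 m³/s.
13 µg/L = 0.013 mg/L.
By mass balance at complete mixing, C = (0.109·5.1 + 5.63·0.013) / (0.109 + 5.63) = 0.6291/5.739 = 0.1096 mg/L.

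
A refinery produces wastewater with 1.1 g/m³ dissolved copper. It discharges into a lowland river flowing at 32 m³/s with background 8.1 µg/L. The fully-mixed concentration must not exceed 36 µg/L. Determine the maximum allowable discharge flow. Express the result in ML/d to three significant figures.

8.1 µg/L = 0.0081 mg/L.
36 µg/L = 0.036 mg/L.
Mass balance at complete mixing: C_std·(Q_w + Q_r) = Q_w·C_e + Q_r·C_b.
Rearranging, Q_w = Q_r·(C_std − C_b)/(C_e − C_std) = 32·(0.036 − 0.0081) / (1.1 − 0.036) = 0.8391 m³/s.
= 72.5 ML/d.

72.5 ML/d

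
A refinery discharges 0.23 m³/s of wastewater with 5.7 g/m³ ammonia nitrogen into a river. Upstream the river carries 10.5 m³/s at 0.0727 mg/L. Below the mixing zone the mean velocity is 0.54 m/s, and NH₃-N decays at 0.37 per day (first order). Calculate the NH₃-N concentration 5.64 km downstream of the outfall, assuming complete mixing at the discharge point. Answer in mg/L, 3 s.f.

After complete mixing, C₀ = (0.23·5.7 + 10.5·0.0727) / 10.73 = 0.1933 mg/L.
Travel time t = 5640 m / 0.54 m/s = 1.044e+04 s = 0.1209 d.
C = 0.1933·exp(−0.37·0.1209) = 0.1933·0.9563 = 0.1849 mg/L.

0.185 mg/L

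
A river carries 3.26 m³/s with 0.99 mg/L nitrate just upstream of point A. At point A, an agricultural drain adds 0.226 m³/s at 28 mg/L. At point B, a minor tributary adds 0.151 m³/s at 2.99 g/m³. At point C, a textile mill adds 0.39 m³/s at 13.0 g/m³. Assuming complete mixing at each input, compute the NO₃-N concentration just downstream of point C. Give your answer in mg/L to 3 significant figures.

3.74 mg/L

After input A: C = (3.26·0.99 + 0.226·28) / 3.486 = 2.741 mg/L.
After input B: C = (3.486·2.741 + 0.151·2.99) / 3.637 = 2.751 mg/L.
After input C: C = (3.637·2.751 + 0.39·13) / 4.027 = 3.744 mg/L.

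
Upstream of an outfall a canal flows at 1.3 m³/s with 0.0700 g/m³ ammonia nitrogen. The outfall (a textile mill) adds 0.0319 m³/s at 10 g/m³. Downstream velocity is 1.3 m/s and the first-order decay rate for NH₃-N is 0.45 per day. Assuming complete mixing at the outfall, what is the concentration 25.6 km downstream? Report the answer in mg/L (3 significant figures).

After complete mixing, C₀ = (0.0319·10 + 1.3·0.07) / 1.332 = 0.3078 mg/L.
Travel time t = 2.56e+04 m / 1.3 m/s = 1.969e+04 s = 0.2279 d.
C = 0.3078·exp(−0.45·0.2279) = 0.3078·0.9025 = 0.2778 mg/L.

0.278 mg/L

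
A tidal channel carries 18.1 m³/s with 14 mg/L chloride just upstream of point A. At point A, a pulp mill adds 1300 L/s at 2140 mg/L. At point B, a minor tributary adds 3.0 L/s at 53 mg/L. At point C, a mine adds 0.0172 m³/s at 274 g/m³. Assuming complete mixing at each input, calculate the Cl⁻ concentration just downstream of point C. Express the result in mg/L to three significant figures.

157 mg/L

1300 L/s = 1.3 m³/s.
After input A: C = (18.1·14 + 1.3·2140) / 19.4 = 156.5 mg/L.
3.0 L/s = 0.003 m³/s.
After input B: C = (19.4·156.5 + 0.003·53) / 19.4 = 156.4 mg/L.
After input C: C = (19.4·156.4 + 0.0172·274) / 19.42 = 156.6 mg/L.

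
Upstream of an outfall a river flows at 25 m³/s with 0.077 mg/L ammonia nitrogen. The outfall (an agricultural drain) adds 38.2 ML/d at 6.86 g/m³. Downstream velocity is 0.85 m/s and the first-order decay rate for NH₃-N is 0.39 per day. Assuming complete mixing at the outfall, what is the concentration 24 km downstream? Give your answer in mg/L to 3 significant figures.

0.172 mg/L

38.2 ML/d = 0.4421 m³/s.
After complete mixing, C₀ = (0.4421·6.86 + 25·0.077) / 25.44 = 0.1949 mg/L.
Travel time t = 2.4e+04 m / 0.85 m/s = 2.824e+04 s = 0.3268 d.
C = 0.1949·exp(−0.39·0.3268) = 0.1949·0.8803 = 0.1716 mg/L.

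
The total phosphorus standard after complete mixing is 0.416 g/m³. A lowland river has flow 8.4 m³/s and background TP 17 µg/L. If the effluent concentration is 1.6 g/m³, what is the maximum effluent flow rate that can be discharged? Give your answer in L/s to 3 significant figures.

2830 L/s

17 µg/L = 0.017 mg/L.
Mass balance at complete mixing: C_std·(Q_w + Q_r) = Q_w·C_e + Q_r·C_b.
Rearranging, Q_w = Q_r·(C_std − C_b)/(C_e − C_std) = 8.4·(0.416 − 0.017) / (1.6 − 0.416) = 2.831 m³/s.
= 2831 L/s.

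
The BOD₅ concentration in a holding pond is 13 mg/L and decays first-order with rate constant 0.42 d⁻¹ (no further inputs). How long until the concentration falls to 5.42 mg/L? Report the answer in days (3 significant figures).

2.08 d

t = ln(C₀/C)/k = ln(13/5.42)/0.42 = 0.8749/0.42 = 2.083 d.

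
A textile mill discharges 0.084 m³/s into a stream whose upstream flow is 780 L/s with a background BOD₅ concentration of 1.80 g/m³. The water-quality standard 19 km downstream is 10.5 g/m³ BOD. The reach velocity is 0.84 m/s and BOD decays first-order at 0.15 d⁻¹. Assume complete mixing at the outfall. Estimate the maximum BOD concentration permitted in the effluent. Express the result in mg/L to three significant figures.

780 L/s = 0.78 m³/s.
Travel time to the compliance point: t = 1.9e+04/0.84 = 2.262e+04 s = 0.2618 d; decay factor exp(−0.15·0.2618) = 0.9615.
So the concentration just after mixing may be at most 10.5/0.9615 = 10.92 mg/L.
Mass balance: 10.92·0.864 = 0.084·Cₑ + 0.78·1.8.
Cₑ = (9.435 − 1.404) / 0.084 = 95.61 mg/L.

95.6 mg/L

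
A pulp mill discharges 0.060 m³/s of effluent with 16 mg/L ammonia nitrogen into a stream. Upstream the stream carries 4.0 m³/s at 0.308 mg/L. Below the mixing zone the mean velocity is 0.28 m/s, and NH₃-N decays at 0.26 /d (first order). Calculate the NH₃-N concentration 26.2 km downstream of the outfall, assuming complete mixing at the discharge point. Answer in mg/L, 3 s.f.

After complete mixing, C₀ = (0.06·16 + 4·0.308) / 4.06 = 0.5399 mg/L.
Travel time t = 2.62e+04 m / 0.28 m/s = 9.357e+04 s = 1.083 d.
C = 0.5399·exp(−0.26·1.083) = 0.5399·0.7546 = 0.4074 mg/L.

0.407 mg/L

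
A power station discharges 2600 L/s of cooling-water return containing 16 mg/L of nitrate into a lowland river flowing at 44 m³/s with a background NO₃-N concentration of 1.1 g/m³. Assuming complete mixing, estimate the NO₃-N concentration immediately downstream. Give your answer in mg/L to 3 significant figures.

2600 L/s = 2.6 m³/s.
Flow-weighted mixing gives C = (2.6·16 + 44·1.1) / (2.6 + 44) = 90/46.6 = 1.931 mg/L.

1.93 mg/L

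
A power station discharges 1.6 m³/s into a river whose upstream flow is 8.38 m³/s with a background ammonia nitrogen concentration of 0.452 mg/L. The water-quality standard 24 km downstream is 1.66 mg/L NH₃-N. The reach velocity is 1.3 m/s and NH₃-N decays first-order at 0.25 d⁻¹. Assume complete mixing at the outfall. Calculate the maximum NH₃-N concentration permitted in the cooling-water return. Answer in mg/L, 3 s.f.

8.56 mg/L

Travel time to the compliance point: t = 2.4e+04/1.3 = 1.846e+04 s = 0.2137 d; decay factor exp(−0.25·0.2137) = 0.948.
So the concentration just after mixing may be at most 1.66/0.948 = 1.751 mg/L.
Mass balance: 1.751·9.98 = 1.6·Cₑ + 8.38·0.452.
Cₑ = (17.48 − 3.788) / 1.6 = 8.555 mg/L.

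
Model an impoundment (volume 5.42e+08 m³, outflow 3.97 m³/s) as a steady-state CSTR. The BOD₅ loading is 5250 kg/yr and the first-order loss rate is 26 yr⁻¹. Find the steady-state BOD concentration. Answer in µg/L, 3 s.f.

Outflow Q = 3.97 m³/s × 3.156e+07 s/yr = 1.253e+08 m³/yr.
Steady-state CSTR mass balance: W = Q·C + k·V·C, so C = W/(Q + kV).
Q + kV = 1.253e+08 + 26·5.42e+08 = 1.422e+10 m³/yr.
C = 5250/1.422e+10 = 3.693e-07 kg/m³ = 0.0003693 mg/L = 0.3693 µg/L.

0.369 µg/L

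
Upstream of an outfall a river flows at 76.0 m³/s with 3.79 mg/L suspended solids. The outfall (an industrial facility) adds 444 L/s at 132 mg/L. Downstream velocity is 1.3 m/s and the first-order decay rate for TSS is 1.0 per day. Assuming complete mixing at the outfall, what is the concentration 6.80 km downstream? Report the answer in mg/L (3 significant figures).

4.27 mg/L

444 L/s = 0.444 m³/s.
After complete mixing, C₀ = (0.444·132 + 76·3.79) / 76.44 = 4.535 mg/L.
Travel time t = 6800 m / 1.3 m/s = 5231 s = 0.06054 d.
C = 4.535·exp(−1.0·0.06054) = 4.535·0.9413 = 4.268 mg/L.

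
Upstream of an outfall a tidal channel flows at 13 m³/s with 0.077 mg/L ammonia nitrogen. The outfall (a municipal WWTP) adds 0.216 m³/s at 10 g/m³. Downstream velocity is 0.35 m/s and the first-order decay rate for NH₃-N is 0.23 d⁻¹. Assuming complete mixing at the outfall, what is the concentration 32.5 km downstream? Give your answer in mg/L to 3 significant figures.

After complete mixing, C₀ = (0.216·10 + 13·0.077) / 13.22 = 0.2392 mg/L.
Travel time t = 3.25e+04 m / 0.35 m/s = 9.286e+04 s = 1.075 d.
C = 0.2392·exp(−0.23·1.075) = 0.2392·0.781 = 0.1868 mg/L.

0.187 mg/L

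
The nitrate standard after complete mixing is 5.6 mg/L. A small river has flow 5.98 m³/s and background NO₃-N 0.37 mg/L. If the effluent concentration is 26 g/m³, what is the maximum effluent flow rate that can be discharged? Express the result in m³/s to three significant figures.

1.53 m³/s

Mass balance at complete mixing: C_std·(Q_w + Q_r) = Q_w·C_e + Q_r·C_b.
Rearranging, Q_w = Q_r·(C_std − C_b)/(C_e − C_std) = 5.98·(5.6 − 0.37) / (26 − 5.6) = 1.533 m³/s.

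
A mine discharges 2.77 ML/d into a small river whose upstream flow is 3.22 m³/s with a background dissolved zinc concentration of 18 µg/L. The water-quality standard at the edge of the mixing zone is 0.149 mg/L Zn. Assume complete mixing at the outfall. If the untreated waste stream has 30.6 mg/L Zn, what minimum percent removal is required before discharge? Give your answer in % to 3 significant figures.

56.5 %

2.77 ML/d = 0.03206 m³/s.
18 µg/L = 0.018 mg/L.
Mass balance: 0.149·3.252 = 0.03206·Cₑ + 3.22·0.018.
Cₑ = (0.4846 − 0.05796) / 0.03206 = 13.31 mg/L.
Required removal = 1 − 13.31/30.6 = 56.52 %.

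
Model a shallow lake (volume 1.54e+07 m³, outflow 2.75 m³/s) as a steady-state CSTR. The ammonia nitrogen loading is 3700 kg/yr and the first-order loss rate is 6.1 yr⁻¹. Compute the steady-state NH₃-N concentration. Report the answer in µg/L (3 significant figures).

20.5 µg/L

Outflow Q = 2.75 m³/s × 3.156e+07 s/yr = 8.678e+07 m³/yr.
Steady-state CSTR mass balance: W = Q·C + k·V·C, so C = W/(Q + kV).
Q + kV = 8.678e+07 + 6.1·1.54e+07 = 1.807e+08 m³/yr.
C = 3700/1.807e+08 = 2.047e-05 kg/m³ = 0.02047 mg/L = 20.47 µg/L.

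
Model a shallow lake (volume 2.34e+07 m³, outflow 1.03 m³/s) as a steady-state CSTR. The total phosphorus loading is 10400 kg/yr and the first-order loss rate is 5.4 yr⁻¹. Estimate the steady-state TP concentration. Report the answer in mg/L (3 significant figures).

Outflow Q = 1.03 m³/s × 3.156e+07 s/yr = 3.25e+07 m³/yr.
Steady-state CSTR mass balance: W = Q·C + k·V·C, so C = W/(Q + kV).
Q + kV = 3.25e+07 + 5.4·2.34e+07 = 1.589e+08 m³/yr.
C = 10400/1.589e+08 = 6.546e-05 kg/m³ = 0.06546 mg/L.

0.0655 mg/L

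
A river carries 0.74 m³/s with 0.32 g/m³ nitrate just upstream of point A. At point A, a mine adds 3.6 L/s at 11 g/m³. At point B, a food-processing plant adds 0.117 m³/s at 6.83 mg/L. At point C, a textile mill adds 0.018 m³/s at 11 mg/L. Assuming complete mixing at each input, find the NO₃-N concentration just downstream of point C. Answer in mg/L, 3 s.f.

1.45 mg/L

3.6 L/s = 0.0036 m³/s.
After input A: C = (0.74·0.32 + 0.0036·11) / 0.7436 = 0.3717 mg/L.
After input B: C = (0.7436·0.3717 + 0.117·6.83) / 0.8606 = 1.25 mg/L.
After input C: C = (0.8606·1.25 + 0.018·11) / 0.8786 = 1.449 mg/L.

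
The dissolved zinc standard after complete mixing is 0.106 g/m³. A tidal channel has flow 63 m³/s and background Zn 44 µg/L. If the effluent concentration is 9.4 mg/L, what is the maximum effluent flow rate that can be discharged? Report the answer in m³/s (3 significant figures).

44 µg/L = 0.044 mg/L.
Mass balance at complete mixing: C_std·(Q_w + Q_r) = Q_w·C_e + Q_r·C_b.
Rearranging, Q_w = Q_r·(C_std − C_b)/(C_e − C_std) = 63·(0.106 − 0.044) / (9.4 − 0.106) = 0.4203 m³/s.

0.420 m³/s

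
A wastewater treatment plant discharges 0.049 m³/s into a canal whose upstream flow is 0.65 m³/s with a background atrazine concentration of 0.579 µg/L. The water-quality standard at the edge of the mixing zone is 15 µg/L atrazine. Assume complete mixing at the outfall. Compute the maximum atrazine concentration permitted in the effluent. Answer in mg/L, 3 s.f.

0.579 µg/L = 0.000579 mg/L.
15 µg/L = 0.015 mg/L.
Mass balance: 0.015·0.699 = 0.049·Cₑ + 0.65·0.000579.
Cₑ = (0.01049 − 0.0003764) / 0.049 = 0.2063 mg/L.

0.206 mg/L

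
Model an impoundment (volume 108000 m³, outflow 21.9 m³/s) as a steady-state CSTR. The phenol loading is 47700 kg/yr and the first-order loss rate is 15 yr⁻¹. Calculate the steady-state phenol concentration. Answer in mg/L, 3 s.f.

Outflow Q = 21.9 m³/s × 3.156e+07 s/yr = 6.911e+08 m³/yr.
Steady-state CSTR mass balance: W = Q·C + k·V·C, so C = W/(Q + kV).
Q + kV = 6.911e+08 + 15·108000 = 6.927e+08 m³/yr.
C = 47700/6.927e+08 = 6.886e-05 kg/m³ = 0.06886 mg/L.

0.0689 mg/L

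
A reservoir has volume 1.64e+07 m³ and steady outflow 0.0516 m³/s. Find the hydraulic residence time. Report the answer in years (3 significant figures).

10.1 yr

Q = 0.0516 m³/s × 3.156e+07 s/yr = 1.628e+06 m³/yr.
Hydraulic residence time τ = V/Q = 1.64e+07/1.628e+06 = 10.07 yr.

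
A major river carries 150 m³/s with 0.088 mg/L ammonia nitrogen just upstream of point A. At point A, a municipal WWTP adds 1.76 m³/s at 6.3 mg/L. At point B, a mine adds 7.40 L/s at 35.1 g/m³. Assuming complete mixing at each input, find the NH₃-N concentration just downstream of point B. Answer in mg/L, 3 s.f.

0.162 mg/L

After input A: C = (150·0.088 + 1.76·6.3) / 151.8 = 0.16 mg/L.
7.40 L/s = 0.0074 m³/s.
After input B: C = (151.8·0.16 + 0.0074·35.1) / 151.8 = 0.1617 mg/L.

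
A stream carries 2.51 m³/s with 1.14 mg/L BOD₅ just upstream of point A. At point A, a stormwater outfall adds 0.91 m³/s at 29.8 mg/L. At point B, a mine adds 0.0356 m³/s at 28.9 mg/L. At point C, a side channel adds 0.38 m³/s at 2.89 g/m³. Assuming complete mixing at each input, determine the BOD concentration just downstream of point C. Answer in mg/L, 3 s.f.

After input A: C = (2.51·1.14 + 0.91·29.8) / 3.42 = 8.766 mg/L.
After input B: C = (3.42·8.766 + 0.0356·28.9) / 3.456 = 8.973 mg/L.
After input C: C = (3.456·8.973 + 0.38·2.89) / 3.836 = 8.371 mg/L.

8.37 mg/L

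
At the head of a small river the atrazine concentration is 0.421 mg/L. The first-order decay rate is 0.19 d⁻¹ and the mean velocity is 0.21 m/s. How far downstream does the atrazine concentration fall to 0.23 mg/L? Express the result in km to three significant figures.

From C = C₀·e^(−kt), t = ln(C₀/C)/k = ln(0.421/0.23)/0.19 = 0.6046/0.19 = 3.182 d.
Distance = v·t = 0.21 m/s × 2.749e+05 s = 5.773e+04 m = 57.73 km.

57.7 km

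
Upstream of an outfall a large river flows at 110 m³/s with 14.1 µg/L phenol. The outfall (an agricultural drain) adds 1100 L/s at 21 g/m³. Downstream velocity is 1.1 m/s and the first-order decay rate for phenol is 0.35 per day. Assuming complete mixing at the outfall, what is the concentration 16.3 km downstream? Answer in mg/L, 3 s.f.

0.209 mg/L

1100 L/s = 1.1 m³/s.
14.1 µg/L = 0.0141 mg/L.
After complete mixing, C₀ = (1.1·21 + 110·0.0141) / 111.1 = 0.2219 mg/L.
Travel time t = 1.63e+04 m / 1.1 m/s = 1.482e+04 s = 0.1715 d.
C = 0.2219·exp(−0.35·0.1715) = 0.2219·0.9417 = 0.209 mg/L.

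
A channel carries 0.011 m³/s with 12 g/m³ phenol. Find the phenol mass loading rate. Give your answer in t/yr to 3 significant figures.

Mass flux = Q·C = 0.011 m³/s × 12 g/m³ = 0.132 g/s.
= 0.132 g/s × 31.56 = 4.166 t/yr.

4.17 t/yr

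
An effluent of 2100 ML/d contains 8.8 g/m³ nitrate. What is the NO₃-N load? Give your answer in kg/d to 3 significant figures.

18500 kg/d

2100 ML/d = 24.31 m³/s.
Mass flux = Q·C = 24.31 m³/s × 8.8 g/m³ = 213.9 g/s.
= 213.9 g/s × 86.4 = 1.848e+04 kg/d.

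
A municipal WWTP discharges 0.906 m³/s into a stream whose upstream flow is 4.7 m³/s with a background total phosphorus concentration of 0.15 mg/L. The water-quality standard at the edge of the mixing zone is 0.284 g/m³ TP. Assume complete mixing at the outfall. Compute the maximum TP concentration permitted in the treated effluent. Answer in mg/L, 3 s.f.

Mass balance: 0.284·5.606 = 0.906·Cₑ + 4.7·0.15.
Cₑ = (1.592 − 0.705) / 0.906 = 0.9791 mg/L.

0.979 mg/L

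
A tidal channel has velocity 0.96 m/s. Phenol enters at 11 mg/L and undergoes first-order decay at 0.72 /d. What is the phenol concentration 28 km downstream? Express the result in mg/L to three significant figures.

8.63 mg/L

Travel time t = 28 km / 0.96 m/s = 2.8e+04/0.96 = 2.917e+04 s = 0.3376 d.
First-order decay: C = 11·exp(−0.72·0.3376) = 11·0.7842 = 8.627 mg/L.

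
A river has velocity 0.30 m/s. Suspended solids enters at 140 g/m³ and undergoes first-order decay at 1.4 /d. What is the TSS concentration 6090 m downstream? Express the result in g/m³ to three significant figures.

Travel time t = 6090 m / 0.30 m/s = 6090/0.30 = 2.03e+04 s = 0.235 d.
First-order decay: C = 140·exp(−1.4·0.235) = 140·0.7197 = 100.8 g/m³.

101 g/m³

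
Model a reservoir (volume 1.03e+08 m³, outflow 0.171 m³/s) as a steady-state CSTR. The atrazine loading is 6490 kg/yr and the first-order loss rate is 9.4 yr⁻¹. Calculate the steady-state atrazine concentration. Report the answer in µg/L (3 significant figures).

6.67 µg/L

Outflow Q = 0.171 m³/s × 3.156e+07 s/yr = 5.396e+06 m³/yr.
Steady-state CSTR mass balance: W = Q·C + k·V·C, so C = W/(Q + kV).
Q + kV = 5.396e+06 + 9.4·1.03e+08 = 9.736e+08 m³/yr.
C = 6490/9.736e+08 = 6.666e-06 kg/m³ = 0.006666 mg/L = 6.666 µg/L.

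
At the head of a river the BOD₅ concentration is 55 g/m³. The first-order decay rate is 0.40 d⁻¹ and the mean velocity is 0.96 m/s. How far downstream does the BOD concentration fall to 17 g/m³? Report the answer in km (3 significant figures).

243 km

From C = C₀·e^(−kt), t = ln(C₀/C)/k = ln(55/17)/0.40 = 1.174/0.40 = 2.935 d.
Distance = v·t = 0.96 m/s × 2.536e+05 s = 2.435e+05 m = 243.5 km.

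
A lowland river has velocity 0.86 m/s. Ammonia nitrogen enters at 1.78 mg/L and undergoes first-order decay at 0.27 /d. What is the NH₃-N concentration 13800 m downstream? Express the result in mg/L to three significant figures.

Travel time t = 13800 m / 0.86 m/s = 1.38e+04/0.86 = 1.605e+04 s = 0.1857 d.
First-order decay: C = 1.78·exp(−0.27·0.1857) = 1.78·0.9511 = 1.693 mg/L.

1.69 mg/L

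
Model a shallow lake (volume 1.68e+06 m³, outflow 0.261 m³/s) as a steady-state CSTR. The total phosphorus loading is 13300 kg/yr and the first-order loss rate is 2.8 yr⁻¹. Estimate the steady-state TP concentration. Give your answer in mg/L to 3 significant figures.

1.03 mg/L

Outflow Q = 0.261 m³/s × 3.156e+07 s/yr = 8.237e+06 m³/yr.
Steady-state CSTR mass balance: W = Q·C + k·V·C, so C = W/(Q + kV).
Q + kV = 8.237e+06 + 2.8·1.68e+06 = 1.294e+07 m³/yr.
C = 13300/1.294e+07 = 0.001028 kg/m³ = 1.028 mg/L.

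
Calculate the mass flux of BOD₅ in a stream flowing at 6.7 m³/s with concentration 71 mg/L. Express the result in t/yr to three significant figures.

Mass flux = Q·C = 6.7 m³/s × 71 g/m³ = 475.7 g/s.
= 475.7 g/s × 31.56 = 1.501e+04 t/yr.

15000 t/yr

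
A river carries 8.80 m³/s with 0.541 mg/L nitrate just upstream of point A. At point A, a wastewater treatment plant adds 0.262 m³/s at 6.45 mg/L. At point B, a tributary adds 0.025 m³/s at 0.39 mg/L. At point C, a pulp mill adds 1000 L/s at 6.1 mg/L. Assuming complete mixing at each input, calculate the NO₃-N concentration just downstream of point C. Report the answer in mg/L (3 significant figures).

After input A: C = (8.8·0.541 + 0.262·6.45) / 9.062 = 0.7118 mg/L.
After input B: C = (9.062·0.7118 + 0.025·0.39) / 9.087 = 0.711 mg/L.
1000 L/s = 1 m³/s.
After input C: C = (9.087·0.711 + 1·6.1) / 10.09 = 1.245 mg/L.

1.25 mg/L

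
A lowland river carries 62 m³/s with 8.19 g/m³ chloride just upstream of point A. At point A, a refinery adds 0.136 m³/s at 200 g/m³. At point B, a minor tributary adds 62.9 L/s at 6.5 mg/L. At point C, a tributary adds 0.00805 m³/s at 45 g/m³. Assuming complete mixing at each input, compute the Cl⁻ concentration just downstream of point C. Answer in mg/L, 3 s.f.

After input A: C = (62·8.19 + 0.136·200) / 62.14 = 8.61 mg/L.
62.9 L/s = 0.0629 m³/s.
After input B: C = (62.14·8.61 + 0.0629·6.5) / 62.2 = 8.608 mg/L.
After input C: C = (62.2·8.608 + 0.00805·45) / 62.21 = 8.612 mg/L.

8.61 mg/L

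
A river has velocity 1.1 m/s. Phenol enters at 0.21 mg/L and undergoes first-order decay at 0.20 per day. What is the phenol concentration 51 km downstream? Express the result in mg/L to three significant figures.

Travel time t = 51 km / 1.1 m/s = 5.1e+04/1.1 = 4.636e+04 s = 0.5366 d.
First-order decay: C = 0.21·exp(−0.20·0.5366) = 0.21·0.8982 = 0.1886 mg/L.

0.189 mg/L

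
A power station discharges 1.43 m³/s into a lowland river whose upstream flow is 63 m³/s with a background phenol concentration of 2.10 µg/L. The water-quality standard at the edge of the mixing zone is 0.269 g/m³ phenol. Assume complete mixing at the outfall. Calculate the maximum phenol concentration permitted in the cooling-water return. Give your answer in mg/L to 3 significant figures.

2.10 µg/L = 0.0021 mg/L.
Mass balance: 0.269·64.43 = 1.43·Cₑ + 63·0.0021.
Cₑ = (17.33 − 0.1323) / 1.43 = 12.03 mg/L.

12.0 mg/L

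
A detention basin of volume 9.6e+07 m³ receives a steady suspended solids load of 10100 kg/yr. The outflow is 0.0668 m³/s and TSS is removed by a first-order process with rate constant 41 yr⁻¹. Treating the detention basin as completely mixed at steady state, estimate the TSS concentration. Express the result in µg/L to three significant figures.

2.56 µg/L

Outflow Q = 0.0668 m³/s × 3.156e+07 s/yr = 2.108e+06 m³/yr.
Steady-state CSTR mass balance: W = Q·C + k·V·C, so C = W/(Q + kV).
Q + kV = 2.108e+06 + 41·9.6e+07 = 3.938e+09 m³/yr.
C = 10100/3.938e+09 = 2.565e-06 kg/m³ = 0.002565 mg/L = 2.565 µg/L.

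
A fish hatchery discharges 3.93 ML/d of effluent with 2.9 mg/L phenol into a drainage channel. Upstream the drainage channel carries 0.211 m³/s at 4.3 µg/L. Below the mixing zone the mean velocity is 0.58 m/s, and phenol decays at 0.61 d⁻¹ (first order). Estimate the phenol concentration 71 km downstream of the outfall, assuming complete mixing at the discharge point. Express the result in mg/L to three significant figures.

3.93 ML/d = 0.04549 m³/s.
4.3 µg/L = 0.0043 mg/L.
After complete mixing, C₀ = (0.04549·2.9 + 0.211·0.0043) / 0.2565 = 0.5178 mg/L.
Travel time t = 7.1e+04 m / 0.58 m/s = 1.224e+05 s = 1.417 d.
C = 0.5178·exp(−0.61·1.417) = 0.5178·0.4214 = 0.2182 mg/L.

0.218 mg/L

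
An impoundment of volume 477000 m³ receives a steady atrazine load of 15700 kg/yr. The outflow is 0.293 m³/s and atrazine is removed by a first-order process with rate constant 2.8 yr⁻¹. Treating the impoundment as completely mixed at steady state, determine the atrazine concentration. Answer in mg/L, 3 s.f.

1.48 mg/L

Outflow Q = 0.293 m³/s × 3.156e+07 s/yr = 9.246e+06 m³/yr.
Steady-state CSTR mass balance: W = Q·C + k·V·C, so C = W/(Q + kV).
Q + kV = 9.246e+06 + 2.8·477000 = 1.058e+07 m³/yr.
C = 15700/1.058e+07 = 0.001484 kg/m³ = 1.484 mg/L.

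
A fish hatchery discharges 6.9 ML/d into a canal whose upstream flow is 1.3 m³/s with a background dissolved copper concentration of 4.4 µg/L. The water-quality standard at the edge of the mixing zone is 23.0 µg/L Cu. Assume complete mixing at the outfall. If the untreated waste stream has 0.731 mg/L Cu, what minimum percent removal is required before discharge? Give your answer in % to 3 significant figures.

6.9 ML/d = 0.07986 m³/s.
4.4 µg/L = 0.0044 mg/L.
23.0 µg/L = 0.023 mg/L.
Mass balance: 0.023·1.38 = 0.07986·Cₑ + 1.3·0.0044.
Cₑ = (0.03174 − 0.00572) / 0.07986 = 0.3258 mg/L.
Required removal = 1 − 0.3258/0.731 = 55.43 %.

55.4 %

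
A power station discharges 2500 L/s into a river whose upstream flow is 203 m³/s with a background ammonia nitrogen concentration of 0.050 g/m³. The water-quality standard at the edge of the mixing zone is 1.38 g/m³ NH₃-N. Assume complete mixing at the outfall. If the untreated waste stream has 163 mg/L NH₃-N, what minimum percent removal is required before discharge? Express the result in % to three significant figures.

32.9 %

2500 L/s = 2.5 m³/s.
Mass balance: 1.38·205.5 = 2.5·Cₑ + 203·0.05.
Cₑ = (283.6 − 10.15) / 2.5 = 109.4 mg/L.
Required removal = 1 − 109.4/163 = 32.9 %.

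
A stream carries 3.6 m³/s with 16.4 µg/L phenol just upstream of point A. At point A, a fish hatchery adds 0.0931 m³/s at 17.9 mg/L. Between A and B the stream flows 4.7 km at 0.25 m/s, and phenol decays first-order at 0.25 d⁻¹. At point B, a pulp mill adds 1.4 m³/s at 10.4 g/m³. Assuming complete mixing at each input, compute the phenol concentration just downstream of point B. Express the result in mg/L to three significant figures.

16.4 µg/L = 0.0164 mg/L.
After input A: C = (3.6·0.0164 + 0.0931·17.9) / 3.693 = 0.4672 mg/L.
Over the 4.7 km reach to input B (t = 1.88e+04 s = 0.2176 d), decay gives C = 0.4672·exp(−0.25·0.2176) = 0.4425 mg/L.
After input B: C = (3.693·0.4425 + 1.4·10.4) / 5.093 = 3.18 mg/L.

3.18 mg/L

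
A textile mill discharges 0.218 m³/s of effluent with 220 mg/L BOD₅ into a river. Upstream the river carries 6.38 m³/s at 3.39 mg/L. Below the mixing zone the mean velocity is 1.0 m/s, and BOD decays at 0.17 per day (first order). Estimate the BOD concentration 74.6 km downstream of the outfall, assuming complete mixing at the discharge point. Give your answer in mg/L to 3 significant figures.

9.11 mg/L

After complete mixing, C₀ = (0.218·220 + 6.38·3.39) / 6.598 = 10.55 mg/L.
Travel time t = 7.46e+04 m / 1.0 m/s = 7.46e+04 s = 0.8634 d.
C = 10.55·exp(−0.17·0.8634) = 10.55·0.8635 = 9.107 mg/L.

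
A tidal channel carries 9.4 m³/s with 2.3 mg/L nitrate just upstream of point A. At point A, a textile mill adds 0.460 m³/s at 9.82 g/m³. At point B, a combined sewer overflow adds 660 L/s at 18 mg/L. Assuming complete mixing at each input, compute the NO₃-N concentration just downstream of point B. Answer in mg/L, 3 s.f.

3.61 mg/L

After input A: C = (9.4·2.3 + 0.46·9.82) / 9.86 = 2.651 mg/L.
660 L/s = 0.66 m³/s.
After input B: C = (9.86·2.651 + 0.66·18) / 10.52 = 3.614 mg/L.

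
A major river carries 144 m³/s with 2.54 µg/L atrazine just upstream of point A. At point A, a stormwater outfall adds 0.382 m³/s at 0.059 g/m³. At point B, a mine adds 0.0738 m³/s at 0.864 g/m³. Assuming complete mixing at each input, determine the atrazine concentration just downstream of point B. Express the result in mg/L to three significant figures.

2.54 µg/L = 0.00254 mg/L.
After input A: C = (144·0.00254 + 0.382·0.059) / 144.4 = 0.002689 mg/L.
After input B: C = (144.4·0.002689 + 0.0738·0.864) / 144.5 = 0.003129 mg/L.

0.00313 mg/L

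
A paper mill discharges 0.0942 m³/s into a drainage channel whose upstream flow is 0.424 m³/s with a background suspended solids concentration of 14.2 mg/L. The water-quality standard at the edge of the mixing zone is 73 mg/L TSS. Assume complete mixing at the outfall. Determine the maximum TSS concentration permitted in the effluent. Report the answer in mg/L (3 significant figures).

338 mg/L

Mass balance: 73·0.5182 = 0.0942·Cₑ + 0.424·14.2.
Cₑ = (37.83 − 6.021) / 0.0942 = 337.7 mg/L.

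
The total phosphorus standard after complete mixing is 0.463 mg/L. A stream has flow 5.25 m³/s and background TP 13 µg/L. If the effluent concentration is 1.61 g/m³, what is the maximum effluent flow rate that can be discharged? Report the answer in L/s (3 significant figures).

2060 L/s

13 µg/L = 0.013 mg/L.
Mass balance at complete mixing: C_std·(Q_w + Q_r) = Q_w·C_e + Q_r·C_b.
Rearranging, Q_w = Q_r·(C_std − C_b)/(C_e − C_std) = 5.25·(0.463 − 0.013) / (1.61 − 0.463) = 2.06 m³/s.
= 2060 L/s.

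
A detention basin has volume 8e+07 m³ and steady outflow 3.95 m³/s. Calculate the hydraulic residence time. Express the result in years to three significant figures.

Q = 3.95 m³/s × 3.156e+07 s/yr = 1.247e+08 m³/yr.
Hydraulic residence time τ = V/Q = 8e+07/1.247e+08 = 0.6418 yr.

0.642 yr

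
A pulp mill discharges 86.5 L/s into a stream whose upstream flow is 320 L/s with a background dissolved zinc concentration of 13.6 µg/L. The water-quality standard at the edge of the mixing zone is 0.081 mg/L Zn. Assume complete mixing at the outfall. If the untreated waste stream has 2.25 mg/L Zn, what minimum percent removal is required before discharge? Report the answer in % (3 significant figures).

85.3 %

86.5 L/s = 0.0865 m³/s.
320 L/s = 0.32 m³/s.
13.6 µg/L = 0.0136 mg/L.
Mass balance: 0.081·0.4065 = 0.0865·Cₑ + 0.32·0.0136.
Cₑ = (0.03293 − 0.004352) / 0.0865 = 0.3303 mg/L.
Required removal = 1 − 0.3303/2.25 = 85.32 %.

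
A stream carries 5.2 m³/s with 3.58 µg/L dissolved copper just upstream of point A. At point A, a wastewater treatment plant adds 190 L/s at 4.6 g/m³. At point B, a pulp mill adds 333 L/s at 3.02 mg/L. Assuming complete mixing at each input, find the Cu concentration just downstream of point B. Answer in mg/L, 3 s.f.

3.58 µg/L = 0.00358 mg/L.
190 L/s = 0.19 m³/s.
After input A: C = (5.2·0.00358 + 0.19·4.6) / 5.39 = 0.1656 mg/L.
333 L/s = 0.333 m³/s.
After input B: C = (5.39·0.1656 + 0.333·3.02) / 5.723 = 0.3317 mg/L.

0.332 mg/L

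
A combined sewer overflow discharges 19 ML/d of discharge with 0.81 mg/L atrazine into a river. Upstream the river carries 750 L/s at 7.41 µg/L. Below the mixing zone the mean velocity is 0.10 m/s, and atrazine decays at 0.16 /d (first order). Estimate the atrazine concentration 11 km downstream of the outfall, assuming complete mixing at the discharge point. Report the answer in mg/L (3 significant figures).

19 ML/d = 0.2199 m³/s.
750 L/s = 0.75 m³/s.
7.41 µg/L = 0.00741 mg/L.
After complete mixing, C₀ = (0.2199·0.81 + 0.75·0.00741) / 0.9699 = 0.1894 mg/L.
Travel time t = 1.1e+04 m / 0.10 m/s = 1.1e+05 s = 1.273 d.
C = 0.1894·exp(−0.16·1.273) = 0.1894·0.8157 = 0.1545 mg/L.

0.154 mg/L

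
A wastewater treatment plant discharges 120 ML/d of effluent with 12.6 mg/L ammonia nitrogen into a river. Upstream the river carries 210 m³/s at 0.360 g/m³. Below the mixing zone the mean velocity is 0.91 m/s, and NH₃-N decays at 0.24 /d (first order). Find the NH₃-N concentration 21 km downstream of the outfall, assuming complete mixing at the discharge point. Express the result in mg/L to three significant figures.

120 ML/d = 1.389 m³/s.
After complete mixing, C₀ = (1.389·12.6 + 210·0.36) / 211.4 = 0.4404 mg/L.
Travel time t = 2.1e+04 m / 0.91 m/s = 2.308e+04 s = 0.2671 d.
C = 0.4404·exp(−0.24·0.2671) = 0.4404·0.9379 = 0.4131 mg/L.

0.413 mg/L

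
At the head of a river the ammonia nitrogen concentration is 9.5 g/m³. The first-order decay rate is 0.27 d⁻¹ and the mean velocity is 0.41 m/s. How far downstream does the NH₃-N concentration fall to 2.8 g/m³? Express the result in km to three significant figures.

160 km

From C = C₀·e^(−kt), t = ln(C₀/C)/k = ln(9.5/2.8)/0.27 = 1.222/0.27 = 4.525 d.
Distance = v·t = 0.41 m/s × 3.909e+05 s = 1.603e+05 m = 160.3 km.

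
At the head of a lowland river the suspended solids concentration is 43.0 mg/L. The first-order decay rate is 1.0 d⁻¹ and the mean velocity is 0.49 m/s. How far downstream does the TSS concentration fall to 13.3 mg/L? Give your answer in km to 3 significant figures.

49.7 km

From C = C₀·e^(−kt), t = ln(C₀/C)/k = ln(43.0/13.3)/1.0 = 1.173/1.0 = 1.173 d.
Distance = v·t = 0.49 m/s × 1.014e+05 s = 4.968e+04 m = 49.68 km.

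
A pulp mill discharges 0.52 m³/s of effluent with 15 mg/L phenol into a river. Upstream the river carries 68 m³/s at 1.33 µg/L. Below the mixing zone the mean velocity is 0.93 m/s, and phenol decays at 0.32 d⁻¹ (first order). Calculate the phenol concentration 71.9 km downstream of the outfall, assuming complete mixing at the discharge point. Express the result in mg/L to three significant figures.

1.33 µg/L = 0.00133 mg/L.
After complete mixing, C₀ = (0.52·15 + 68·0.00133) / 68.52 = 0.1152 mg/L.
Travel time t = 7.19e+04 m / 0.93 m/s = 7.731e+04 s = 0.8948 d.
C = 0.1152·exp(−0.32·0.8948) = 0.1152·0.751 = 0.08648 mg/L.

0.0865 mg/L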